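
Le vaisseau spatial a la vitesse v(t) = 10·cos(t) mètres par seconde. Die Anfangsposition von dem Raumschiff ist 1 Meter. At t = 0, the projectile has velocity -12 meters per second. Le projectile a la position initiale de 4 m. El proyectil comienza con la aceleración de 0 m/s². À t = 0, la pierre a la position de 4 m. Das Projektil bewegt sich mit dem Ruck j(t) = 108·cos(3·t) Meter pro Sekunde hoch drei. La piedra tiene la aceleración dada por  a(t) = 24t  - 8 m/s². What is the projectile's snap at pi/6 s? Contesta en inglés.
Starting from jerk j(t) = 108·cos(3·t), we take 1 derivative. Taking d/dt of j(t), we find s(t) = -324·sin(3·t). From the given snap equation s(t) = -324·sin(3·t), we substitute t = pi/6 to get s = -324.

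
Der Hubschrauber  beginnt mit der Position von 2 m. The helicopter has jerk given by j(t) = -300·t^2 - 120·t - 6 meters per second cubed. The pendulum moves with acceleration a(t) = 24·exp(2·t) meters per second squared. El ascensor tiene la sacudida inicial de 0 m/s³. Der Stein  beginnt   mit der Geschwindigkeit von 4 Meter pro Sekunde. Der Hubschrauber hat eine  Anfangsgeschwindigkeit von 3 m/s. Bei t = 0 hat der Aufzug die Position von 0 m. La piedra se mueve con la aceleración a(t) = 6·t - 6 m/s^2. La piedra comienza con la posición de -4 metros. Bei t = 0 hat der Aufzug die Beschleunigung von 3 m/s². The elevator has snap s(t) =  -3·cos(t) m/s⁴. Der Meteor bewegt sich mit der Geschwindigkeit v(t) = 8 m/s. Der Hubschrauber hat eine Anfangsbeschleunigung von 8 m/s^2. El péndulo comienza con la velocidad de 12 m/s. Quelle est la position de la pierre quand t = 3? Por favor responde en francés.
En partant de l'accélération a(t) = 6·t - 6, nous prenons 2 intégrales. La primitive de l'accélération est la vitesse. En utilisant v(0) = 4, nous obtenons v(t) = 3·t^2 - 6·t + 4. L'intégrale de la vitesse, avec x(0) = -4, donne la position: x(t) = t^3 - 3·t^2 + 4·t - 4. De l'équation de la position x(t) = t^3 - 3·t^2 + 4·t - 4, nous substituons t = 3 pour obtenir x = 8.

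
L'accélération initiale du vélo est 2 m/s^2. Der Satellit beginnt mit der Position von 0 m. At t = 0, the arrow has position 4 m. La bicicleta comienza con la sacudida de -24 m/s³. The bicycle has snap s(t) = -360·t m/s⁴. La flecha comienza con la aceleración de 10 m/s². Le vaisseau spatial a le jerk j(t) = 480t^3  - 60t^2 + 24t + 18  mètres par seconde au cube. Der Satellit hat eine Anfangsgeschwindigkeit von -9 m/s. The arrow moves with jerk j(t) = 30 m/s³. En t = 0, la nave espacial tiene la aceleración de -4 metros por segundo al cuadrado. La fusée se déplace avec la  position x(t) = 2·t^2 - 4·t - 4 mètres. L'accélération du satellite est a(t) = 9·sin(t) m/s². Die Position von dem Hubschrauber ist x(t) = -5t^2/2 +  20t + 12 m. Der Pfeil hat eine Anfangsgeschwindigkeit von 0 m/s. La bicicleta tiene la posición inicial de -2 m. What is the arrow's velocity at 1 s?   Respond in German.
Wir müssen die Stammfunktion unserer Gleichung für den Ruck j(t) = 30 2-mal finden. Die Stammfunktion von dem Ruck ist die Beschleunigung. Mit a(0) = 10 erhalten wir a(t) = 30·t + 10. Das Integral von der Beschleunigung ist die Geschwindigkeit. Mit v(0) = 0 erhalten wir v(t) = 5·t·(3·t + 2). Mit v(t) = 5·t·(3·t + 2) und Einsetzen von t = 1, finden wir v = 25.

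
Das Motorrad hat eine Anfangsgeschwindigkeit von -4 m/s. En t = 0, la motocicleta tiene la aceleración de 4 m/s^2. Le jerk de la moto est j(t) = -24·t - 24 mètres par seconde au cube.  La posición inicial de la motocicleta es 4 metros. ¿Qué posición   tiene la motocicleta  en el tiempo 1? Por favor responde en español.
Para resolver esto, necesitamos tomar 3 integrales de nuestra ecuación de la sacudida j(t) = -24·t - 24. La antiderivada de la sacudida, con a(0) = 4, da la aceleración: a(t) = -12·t^2 - 24·t + 4. Integrando la aceleración y usando la condición inicial v(0) = -4, obtenemos v(t) = -4·t^3 - 12·t^2 + 4·t - 4. Tomando ∫v(t)dt y aplicando x(0) = 4, encontramos x(t) = -t^4 - 4·t^3 + 2·t^2 - 4·t + 4. Tenemos la posición x(t) = -t^4 - 4·t^3 + 2·t^2 - 4·t + 4. Sustituyendo t = 1: x(1) = -3.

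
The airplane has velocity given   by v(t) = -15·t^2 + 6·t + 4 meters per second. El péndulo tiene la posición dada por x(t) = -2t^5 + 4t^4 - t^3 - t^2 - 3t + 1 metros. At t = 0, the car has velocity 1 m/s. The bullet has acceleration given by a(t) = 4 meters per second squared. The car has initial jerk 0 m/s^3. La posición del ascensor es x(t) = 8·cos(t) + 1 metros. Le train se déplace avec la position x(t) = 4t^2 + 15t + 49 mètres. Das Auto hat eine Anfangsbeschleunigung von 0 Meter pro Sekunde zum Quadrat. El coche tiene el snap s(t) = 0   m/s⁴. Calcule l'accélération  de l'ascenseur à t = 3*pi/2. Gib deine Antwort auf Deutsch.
Um dies zu lösen, müssen wir 2 Ableitungen unserer Gleichung für die Position x(t) = 8·cos(t) + 1 nehmen. Die Ableitung von der Position ergibt die Geschwindigkeit: v(t) = -8·sin(t). Durch Ableiten von der Geschwindigkeit erhalten wir die Beschleunigung: a(t) = -8·cos(t). Aus der Gleichung für die Beschleunigung a(t) = -8·cos(t), setzen wir t = 3*pi/2 ein und erhalten a = 0.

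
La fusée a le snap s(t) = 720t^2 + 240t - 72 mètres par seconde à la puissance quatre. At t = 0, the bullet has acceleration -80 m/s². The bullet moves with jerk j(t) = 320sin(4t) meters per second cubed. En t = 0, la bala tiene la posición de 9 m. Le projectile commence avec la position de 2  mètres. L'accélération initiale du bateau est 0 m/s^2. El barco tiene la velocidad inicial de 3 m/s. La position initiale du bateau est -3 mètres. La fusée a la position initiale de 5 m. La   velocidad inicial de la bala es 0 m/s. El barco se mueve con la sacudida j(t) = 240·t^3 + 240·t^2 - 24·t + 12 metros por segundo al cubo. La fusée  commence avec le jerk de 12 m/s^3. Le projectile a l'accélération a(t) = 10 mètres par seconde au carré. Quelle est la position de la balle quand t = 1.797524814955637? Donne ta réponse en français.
Nous devons trouver l'intégrale de notre équation du jerk j(t) = 320·sin(4·t) 3 fois. En prenant ∫j(t)dt et en appliquant a(0) = -80, nous trouvons a(t) = -80·cos(4·t). L'intégrale de l'accélération est la vitesse. En utilisant v(0) = 0, nous obtenons v(t) = -20·sin(4·t). La primitive de la vitesse est la position. En utilisant x(0) = 9, nous obtenons x(t) = 5·cos(4·t) + 4. En utilisant x(t) = 5·cos(4·t) + 4 et en substituant t = 1.797524814955637, nous trouvons x = 7.08089634495723.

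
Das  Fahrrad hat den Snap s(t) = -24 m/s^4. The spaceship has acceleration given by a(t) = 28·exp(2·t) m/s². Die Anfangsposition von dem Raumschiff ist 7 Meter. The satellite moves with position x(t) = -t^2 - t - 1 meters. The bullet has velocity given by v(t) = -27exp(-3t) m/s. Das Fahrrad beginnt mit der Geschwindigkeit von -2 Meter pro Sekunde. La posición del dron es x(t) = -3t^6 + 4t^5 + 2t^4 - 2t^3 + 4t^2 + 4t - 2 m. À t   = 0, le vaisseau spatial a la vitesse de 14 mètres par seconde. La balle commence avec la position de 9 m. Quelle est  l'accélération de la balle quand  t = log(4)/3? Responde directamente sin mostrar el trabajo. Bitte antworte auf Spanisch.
a(log(4)/3) = 81/4.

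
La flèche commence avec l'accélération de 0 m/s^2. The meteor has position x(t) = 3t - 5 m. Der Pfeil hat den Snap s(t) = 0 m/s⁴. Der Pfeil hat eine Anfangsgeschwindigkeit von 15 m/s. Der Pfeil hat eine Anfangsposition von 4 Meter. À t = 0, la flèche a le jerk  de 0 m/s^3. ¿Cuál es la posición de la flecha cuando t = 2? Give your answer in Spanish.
Partiendo del snap s(t) = 0, tomamos 4 integrales. La integral del snap es la sacudida. Usando j(0) = 0, obtenemos j(t) = 0. Integrando la sacudida y usando la condición inicial a(0) = 0, obtenemos a(t) = 0. La antiderivada de la aceleración es la velocidad. Usando v(0) = 15, obtenemos v(t) = 15. Integrando la velocidad y usando la condición inicial x(0) = 4, obtenemos x(t) = 15·t + 4. Usando x(t) = 15·t + 4 y sustituyendo t = 2, encontramos x = 34.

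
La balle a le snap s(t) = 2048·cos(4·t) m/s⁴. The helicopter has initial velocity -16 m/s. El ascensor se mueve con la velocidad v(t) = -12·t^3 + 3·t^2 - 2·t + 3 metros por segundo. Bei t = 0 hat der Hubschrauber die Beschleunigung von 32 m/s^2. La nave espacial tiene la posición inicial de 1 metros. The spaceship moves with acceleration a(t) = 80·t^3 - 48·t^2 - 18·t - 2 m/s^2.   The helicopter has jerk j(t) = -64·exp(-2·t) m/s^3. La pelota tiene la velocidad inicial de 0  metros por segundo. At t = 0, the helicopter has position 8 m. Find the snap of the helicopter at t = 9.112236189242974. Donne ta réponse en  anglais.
Starting from jerk j(t) = -64·exp(-2·t), we take 1 derivative. The derivative of jerk gives snap: s(t) = 128·exp(-2·t). Using s(t) = 128·exp(-2·t) and substituting t = 9.112236189242974, we find s = 0.00000155747892984404.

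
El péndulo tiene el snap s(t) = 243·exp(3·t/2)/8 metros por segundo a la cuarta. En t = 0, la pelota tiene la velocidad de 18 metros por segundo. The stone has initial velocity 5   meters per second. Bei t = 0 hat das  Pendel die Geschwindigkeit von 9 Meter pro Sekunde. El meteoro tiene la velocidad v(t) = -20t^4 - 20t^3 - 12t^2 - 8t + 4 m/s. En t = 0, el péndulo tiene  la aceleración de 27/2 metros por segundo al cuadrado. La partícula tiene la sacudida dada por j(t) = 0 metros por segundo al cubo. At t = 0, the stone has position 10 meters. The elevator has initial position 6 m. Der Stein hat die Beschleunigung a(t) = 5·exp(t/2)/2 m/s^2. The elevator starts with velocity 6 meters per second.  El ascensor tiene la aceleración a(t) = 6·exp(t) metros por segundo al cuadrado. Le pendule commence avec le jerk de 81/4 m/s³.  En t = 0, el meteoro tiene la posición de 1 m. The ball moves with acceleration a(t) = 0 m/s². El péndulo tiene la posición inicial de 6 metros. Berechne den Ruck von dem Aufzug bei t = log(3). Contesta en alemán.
Um dies zu lösen, müssen wir 1 Ableitung unserer Gleichung für die Beschleunigung a(t) = 6·exp(t) nehmen. Die Ableitung von der Beschleunigung ergibt den Ruck: j(t) = 6·exp(t). Aus der Gleichung für den Ruck j(t) = 6·exp(t), setzen wir t = log(3) ein und erhalten j = 18.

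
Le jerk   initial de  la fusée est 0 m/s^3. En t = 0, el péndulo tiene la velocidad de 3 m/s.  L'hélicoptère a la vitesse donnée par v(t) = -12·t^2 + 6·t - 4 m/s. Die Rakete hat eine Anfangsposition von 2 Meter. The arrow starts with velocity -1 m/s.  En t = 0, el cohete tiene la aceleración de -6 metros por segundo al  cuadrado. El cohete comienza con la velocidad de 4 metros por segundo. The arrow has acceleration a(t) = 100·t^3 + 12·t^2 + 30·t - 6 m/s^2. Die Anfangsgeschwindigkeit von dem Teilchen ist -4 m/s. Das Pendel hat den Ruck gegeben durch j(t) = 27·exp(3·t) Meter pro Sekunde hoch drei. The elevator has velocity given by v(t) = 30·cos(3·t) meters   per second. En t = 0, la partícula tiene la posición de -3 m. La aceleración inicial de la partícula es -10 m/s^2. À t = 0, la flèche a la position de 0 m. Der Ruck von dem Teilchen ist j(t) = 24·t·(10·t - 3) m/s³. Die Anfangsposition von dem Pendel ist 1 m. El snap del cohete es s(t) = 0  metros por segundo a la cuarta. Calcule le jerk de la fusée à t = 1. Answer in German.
Wir müssen unsere Gleichung für den Snap s(t) = 0 1-mal integrieren. Durch Integration von dem Snap und Verwendung der Anfangsbedingung j(0) = 0, erhalten wir j(t) = 0. Aus der Gleichung für den Ruck j(t) = 0, setzen wir t = 1 ein und erhalten j = 0.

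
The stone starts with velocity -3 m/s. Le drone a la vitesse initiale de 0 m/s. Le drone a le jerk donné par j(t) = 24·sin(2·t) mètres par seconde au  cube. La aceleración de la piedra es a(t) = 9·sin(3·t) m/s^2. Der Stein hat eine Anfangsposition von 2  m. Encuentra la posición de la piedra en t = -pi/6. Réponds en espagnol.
Partiendo de la aceleración a(t) = 9·sin(3·t), tomamos 2 integrales. La antiderivada de la aceleración, con v(0) = -3, da la velocidad: v(t) = -3·cos(3·t). La integral de la velocidad, con x(0) = 2, da la posición: x(t) = 2 - sin(3·t). Tenemos la posición x(t) = 2 - sin(3·t). Sustituyendo t = -pi/6: x(-pi/6) = 3.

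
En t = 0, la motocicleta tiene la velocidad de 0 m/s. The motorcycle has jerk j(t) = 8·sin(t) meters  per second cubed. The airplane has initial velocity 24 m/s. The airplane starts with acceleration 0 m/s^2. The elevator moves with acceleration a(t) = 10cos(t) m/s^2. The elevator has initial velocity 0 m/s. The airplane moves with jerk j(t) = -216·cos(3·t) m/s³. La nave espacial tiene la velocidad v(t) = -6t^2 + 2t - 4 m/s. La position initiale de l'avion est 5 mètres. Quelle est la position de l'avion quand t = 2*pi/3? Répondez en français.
Nous devons trouver la primitive de notre équation du jerk j(t) = -216·cos(3·t) 3 fois. La primitive du jerk est l'accélération. En utilisant a(0) = 0, nous obtenons a(t) = -72·sin(3·t). La primitive de l'accélération est la vitesse. En utilisant v(0) = 24, nous obtenons v(t) = 24·cos(3·t). La primitive de la vitesse est la position. En utilisant x(0) = 5, nous obtenons x(t) = 8·sin(3·t) + 5. Nous avons la position x(t) = 8·sin(3·t) + 5. En substituant t = 2*pi/3: x(2*pi/3) = 5.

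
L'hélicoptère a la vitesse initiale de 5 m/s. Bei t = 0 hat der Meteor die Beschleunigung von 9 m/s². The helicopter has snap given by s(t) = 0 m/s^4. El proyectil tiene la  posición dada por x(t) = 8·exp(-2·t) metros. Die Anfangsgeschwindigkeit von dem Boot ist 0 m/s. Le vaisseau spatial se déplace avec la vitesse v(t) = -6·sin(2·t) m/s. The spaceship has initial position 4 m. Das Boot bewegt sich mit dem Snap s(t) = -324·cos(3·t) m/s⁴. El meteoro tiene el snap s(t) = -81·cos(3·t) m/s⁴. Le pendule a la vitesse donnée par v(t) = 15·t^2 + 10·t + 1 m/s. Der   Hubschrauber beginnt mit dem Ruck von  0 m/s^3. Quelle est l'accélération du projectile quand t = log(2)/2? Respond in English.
We must differentiate our position equation x(t) = 8·exp(-2·t) 2 times. The derivative of position gives velocity: v(t) = -16·exp(-2·t). Differentiating velocity, we get acceleration: a(t) = 32·exp(-2·t). From the given acceleration equation a(t) = 32·exp(-2·t), we substitute t = log(2)/2 to get a = 16.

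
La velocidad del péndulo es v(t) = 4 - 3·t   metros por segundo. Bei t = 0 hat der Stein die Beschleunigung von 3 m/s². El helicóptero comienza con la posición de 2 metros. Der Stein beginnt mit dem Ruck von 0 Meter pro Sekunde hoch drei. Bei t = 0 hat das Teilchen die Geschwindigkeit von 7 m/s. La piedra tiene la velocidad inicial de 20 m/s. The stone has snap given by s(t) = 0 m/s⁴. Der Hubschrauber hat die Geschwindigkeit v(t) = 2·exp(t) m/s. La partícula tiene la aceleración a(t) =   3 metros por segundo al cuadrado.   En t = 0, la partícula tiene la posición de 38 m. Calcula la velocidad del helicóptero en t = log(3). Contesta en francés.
Nous avons la vitesse v(t) = 2·exp(t). En substituant t = log(3): v(log(3)) = 6.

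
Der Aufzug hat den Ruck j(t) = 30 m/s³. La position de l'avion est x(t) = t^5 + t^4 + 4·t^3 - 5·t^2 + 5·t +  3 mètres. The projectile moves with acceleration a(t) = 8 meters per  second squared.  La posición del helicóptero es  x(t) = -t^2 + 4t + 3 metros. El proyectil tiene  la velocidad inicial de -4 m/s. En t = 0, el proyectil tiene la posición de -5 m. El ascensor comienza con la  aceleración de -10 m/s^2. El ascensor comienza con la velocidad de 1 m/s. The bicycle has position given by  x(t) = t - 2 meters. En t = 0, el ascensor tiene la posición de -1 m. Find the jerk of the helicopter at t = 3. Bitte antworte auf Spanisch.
Debemos derivar nuestra ecuación de la posición x(t) = -t^2 + 4·t + 3 3 veces. La derivada de la posición da la velocidad: v(t) = 4 - 2·t. La derivada de la velocidad da la aceleración: a(t) = -2. Tomando d/dt de a(t), encontramos j(t) = 0. Tenemos la sacudida j(t) = 0. Sustituyendo t = 3: j(3) = 0.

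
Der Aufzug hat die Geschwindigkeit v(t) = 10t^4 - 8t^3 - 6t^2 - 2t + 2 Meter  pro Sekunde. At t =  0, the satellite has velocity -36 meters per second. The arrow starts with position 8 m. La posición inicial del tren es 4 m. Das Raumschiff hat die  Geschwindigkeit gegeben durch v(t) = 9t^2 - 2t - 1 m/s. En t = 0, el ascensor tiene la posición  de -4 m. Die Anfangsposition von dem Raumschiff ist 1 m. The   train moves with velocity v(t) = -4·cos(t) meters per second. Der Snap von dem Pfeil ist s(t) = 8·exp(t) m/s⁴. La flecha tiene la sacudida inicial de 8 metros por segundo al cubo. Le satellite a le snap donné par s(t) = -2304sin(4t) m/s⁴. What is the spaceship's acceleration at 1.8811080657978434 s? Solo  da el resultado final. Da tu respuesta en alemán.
Die Antwort ist 31.8599451843612.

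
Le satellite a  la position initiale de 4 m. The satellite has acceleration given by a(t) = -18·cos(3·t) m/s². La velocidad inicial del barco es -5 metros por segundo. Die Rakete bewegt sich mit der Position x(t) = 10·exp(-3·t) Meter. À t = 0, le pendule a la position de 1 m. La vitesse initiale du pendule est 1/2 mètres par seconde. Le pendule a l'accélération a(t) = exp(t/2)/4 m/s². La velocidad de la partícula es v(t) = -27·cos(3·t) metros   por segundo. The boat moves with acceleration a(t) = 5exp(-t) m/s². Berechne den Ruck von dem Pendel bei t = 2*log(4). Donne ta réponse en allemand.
Wir müssen unsere Gleichung für die Beschleunigung a(t) = exp(t/2)/4 1-mal ableiten. Mit d/dt von a(t) finden wir j(t) = exp(t/2)/8. Wir haben den Ruck j(t) = exp(t/2)/8. Durch Einsetzen von t = 2*log(4): j(2*log(4)) = 1/2.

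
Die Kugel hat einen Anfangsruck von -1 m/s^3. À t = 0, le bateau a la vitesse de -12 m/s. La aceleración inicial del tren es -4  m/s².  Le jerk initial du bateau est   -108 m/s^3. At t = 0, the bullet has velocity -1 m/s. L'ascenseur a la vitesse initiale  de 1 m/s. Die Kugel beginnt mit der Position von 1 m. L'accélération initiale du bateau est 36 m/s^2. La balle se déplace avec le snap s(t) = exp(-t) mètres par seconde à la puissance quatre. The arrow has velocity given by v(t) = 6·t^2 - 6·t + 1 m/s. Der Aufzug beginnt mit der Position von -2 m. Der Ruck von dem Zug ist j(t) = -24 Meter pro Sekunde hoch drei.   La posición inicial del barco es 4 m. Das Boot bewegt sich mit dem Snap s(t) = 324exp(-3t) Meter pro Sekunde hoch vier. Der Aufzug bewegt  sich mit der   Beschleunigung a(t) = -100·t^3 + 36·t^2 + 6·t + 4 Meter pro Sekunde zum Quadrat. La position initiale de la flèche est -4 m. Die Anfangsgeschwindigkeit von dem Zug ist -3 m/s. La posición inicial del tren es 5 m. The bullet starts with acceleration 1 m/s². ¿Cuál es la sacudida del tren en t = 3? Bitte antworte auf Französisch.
De l'équation du jerk j(t) = -24, nous substituons t = 3 pour obtenir j = -24.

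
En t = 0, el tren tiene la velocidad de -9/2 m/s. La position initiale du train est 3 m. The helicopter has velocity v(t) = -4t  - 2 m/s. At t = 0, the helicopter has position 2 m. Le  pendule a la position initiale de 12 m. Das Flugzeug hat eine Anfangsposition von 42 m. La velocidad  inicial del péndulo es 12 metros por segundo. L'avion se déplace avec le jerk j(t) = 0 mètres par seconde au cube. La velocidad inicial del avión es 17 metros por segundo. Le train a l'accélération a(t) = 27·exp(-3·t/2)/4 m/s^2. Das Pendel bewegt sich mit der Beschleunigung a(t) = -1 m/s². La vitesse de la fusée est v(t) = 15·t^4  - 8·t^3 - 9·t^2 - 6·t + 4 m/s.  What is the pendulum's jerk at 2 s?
To solve this, we need to take 1 derivative of our acceleration equation a(t) = -1. Differentiating acceleration, we get jerk: j(t) = 0. Using j(t) = 0 and substituting t = 2, we find j = 0.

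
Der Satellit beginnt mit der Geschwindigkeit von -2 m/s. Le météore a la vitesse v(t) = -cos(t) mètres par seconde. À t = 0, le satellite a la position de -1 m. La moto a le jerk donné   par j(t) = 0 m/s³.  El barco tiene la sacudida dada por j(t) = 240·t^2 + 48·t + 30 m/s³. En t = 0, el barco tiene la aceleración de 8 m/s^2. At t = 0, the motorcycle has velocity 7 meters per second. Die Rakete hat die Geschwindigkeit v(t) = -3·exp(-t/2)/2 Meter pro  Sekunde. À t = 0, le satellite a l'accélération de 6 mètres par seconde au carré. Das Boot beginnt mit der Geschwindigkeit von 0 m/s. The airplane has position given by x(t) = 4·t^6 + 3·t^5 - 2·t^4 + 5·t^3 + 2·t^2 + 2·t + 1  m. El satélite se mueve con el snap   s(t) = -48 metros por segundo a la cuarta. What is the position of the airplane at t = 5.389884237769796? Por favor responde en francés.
De l'équation de la position x(t) = 4·t^6 + 3·t^5 - 2·t^4 + 5·t^3 + 2·t^2 + 2·t + 1, nous substituons t = 5.389884237769796 pour obtenir x = 110881.391765311.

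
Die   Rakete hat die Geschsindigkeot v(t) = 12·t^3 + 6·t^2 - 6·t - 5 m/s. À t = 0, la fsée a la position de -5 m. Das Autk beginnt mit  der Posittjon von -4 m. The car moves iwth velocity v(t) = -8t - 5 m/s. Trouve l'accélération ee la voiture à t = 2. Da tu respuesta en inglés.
Starting from velocity v(t) = -8·t - 5, we take 1 derivative. Taking d/dt of v(t), we find a(t) = -8. We have acceleration a(t) = -8. Substituting t = 2: a(2) = -8.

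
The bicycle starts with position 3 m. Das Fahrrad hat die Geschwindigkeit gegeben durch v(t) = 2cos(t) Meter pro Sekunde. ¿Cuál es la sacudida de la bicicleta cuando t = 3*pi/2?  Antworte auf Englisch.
We must differentiate our velocity equation v(t) = 2·cos(t) 2 times. Taking d/dt of v(t), we find a(t) = -2·sin(t). Taking d/dt of a(t), we find j(t) = -2·cos(t). We have jerk j(t) = -2·cos(t). Substituting t = 3*pi/2: j(3*pi/2) = 0.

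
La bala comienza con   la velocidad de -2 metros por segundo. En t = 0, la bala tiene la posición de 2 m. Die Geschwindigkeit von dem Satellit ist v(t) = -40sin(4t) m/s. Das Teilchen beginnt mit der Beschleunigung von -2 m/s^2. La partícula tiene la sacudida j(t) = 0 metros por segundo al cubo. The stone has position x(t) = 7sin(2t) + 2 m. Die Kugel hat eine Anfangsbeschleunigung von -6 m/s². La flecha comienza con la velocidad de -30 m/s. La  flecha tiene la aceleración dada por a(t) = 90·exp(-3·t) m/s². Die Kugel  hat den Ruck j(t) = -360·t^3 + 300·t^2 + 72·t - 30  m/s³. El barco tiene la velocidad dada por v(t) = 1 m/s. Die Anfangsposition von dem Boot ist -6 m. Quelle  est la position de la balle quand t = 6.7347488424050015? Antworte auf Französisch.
En partant du jerk j(t) = -360·t^3 + 300·t^2 + 72·t - 30, nous prenons 3 primitives. En intégrant le jerk et en utilisant la condition initiale a(0) = -6, nous obtenons a(t) = -90·t^4 + 100·t^3 + 36·t^2 - 30·t - 6. La primitive de l'accélération est la vitesse. En utilisant v(0) = -2, nous obtenons v(t) = -18·t^5 + 25·t^4 + 12·t^3 - 15·t^2 - 6·t - 2. En intégrant la vitesse et en utilisant la condition initiale x(0) = 2, nous obtenons x(t) = -3·t^6 + 5·t^5 + 3·t^4 - 5·t^3 - 3·t^2 - 2·t + 2. De l'équation de la position x(t) = -3·t^6 + 5·t^5 + 3·t^4 - 5·t^3 - 3·t^2 - 2·t + 2, nous substituons t = 6.7347488424050015 pour obtenir x = -206158.219373935.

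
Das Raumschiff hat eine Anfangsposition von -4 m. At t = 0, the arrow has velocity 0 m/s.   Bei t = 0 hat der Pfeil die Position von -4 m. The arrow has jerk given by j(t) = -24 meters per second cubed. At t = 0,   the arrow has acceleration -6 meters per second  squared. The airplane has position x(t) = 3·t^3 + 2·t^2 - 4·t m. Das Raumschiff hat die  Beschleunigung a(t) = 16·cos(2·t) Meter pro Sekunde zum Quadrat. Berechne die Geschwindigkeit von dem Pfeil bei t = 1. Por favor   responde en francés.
Nous devons trouver l'intégrale de notre équation du jerk j(t) = -24 2 fois. La primitive du jerk, avec a(0) = -6, donne l'accélération: a(t) = -24·t - 6. La primitive de l'accélération, avec v(0) = 0, donne la vitesse: v(t) = 6·t·(-2·t - 1). De l'équation de la vitesse v(t) = 6·t·(-2·t - 1), nous substituons t = 1 pour obtenir v = -18.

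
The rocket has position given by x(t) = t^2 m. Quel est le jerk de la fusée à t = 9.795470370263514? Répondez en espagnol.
Partiendo de la posición x(t) = t^2, tomamos 3 derivadas. Tomando d/dt de x(t), encontramos v(t) = 2·t. Tomando d/dt de v(t), encontramos a(t) = 2. La derivada de la aceleración da la sacudida: j(t) = 0. Usando j(t) = 0 y sustituyendo t = 9.795470370263514, encontramos j = 0.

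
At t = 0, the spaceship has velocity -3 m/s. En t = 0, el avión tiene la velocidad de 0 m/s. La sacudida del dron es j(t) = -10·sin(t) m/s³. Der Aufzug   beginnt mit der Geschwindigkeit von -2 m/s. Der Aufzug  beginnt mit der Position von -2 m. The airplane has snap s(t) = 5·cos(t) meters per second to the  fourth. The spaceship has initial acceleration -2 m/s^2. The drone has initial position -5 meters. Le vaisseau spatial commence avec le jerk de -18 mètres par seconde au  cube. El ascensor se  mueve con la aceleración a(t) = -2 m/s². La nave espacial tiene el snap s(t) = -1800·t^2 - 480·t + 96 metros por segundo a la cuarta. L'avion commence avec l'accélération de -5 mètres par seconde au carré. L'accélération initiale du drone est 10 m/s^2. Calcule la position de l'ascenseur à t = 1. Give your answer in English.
We need to integrate our acceleration equation a(t) = -2 2 times. The integral of acceleration is velocity. Using v(0) = -2, we get v(t) = -2·t - 2. The integral of velocity is position. Using x(0) = -2, we get x(t) = -t^2 - 2·t - 2. We have position x(t) = -t^2 - 2·t - 2. Substituting t = 1: x(1) = -5.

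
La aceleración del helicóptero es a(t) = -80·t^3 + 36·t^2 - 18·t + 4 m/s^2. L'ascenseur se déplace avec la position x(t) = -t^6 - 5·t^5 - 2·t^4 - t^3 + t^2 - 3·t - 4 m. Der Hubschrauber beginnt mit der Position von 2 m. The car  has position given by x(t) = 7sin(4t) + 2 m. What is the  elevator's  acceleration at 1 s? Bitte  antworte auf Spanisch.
Partiendo de la posición x(t) = -t^6 - 5·t^5 - 2·t^4 - t^3 + t^2 - 3·t - 4, tomamos 2 derivadas. La derivada de la posición da la velocidad: v(t) = -6·t^5 - 25·t^4 - 8·t^3 - 3·t^2 + 2·t - 3. Tomando d/dt de v(t), encontramos a(t) = -30·t^4 - 100·t^3 - 24·t^2 - 6·t + 2. De la ecuación de la aceleración a(t) = -30·t^4 - 100·t^3 - 24·t^2 - 6·t + 2, sustituimos t = 1 para obtener a = -158.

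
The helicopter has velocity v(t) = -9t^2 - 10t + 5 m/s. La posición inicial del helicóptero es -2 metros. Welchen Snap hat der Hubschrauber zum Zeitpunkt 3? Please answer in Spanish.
Partiendo de la velocidad v(t) = -9·t^2 - 10·t + 5, tomamos 3 derivadas. Derivando la velocidad, obtenemos la aceleración: a(t) = -18·t - 10. Tomando d/dt de a(t), encontramos j(t) = -18. La derivada de la sacudida da el snap: s(t) = 0. Usando s(t) = 0 y sustituyendo t = 3, encontramos s = 0.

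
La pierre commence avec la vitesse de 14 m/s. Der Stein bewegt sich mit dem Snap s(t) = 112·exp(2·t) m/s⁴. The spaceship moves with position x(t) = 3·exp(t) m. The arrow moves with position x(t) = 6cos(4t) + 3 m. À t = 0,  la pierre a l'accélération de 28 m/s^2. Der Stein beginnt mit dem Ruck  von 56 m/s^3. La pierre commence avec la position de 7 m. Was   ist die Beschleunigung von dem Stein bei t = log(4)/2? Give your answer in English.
We must find the integral of our snap equation s(t) = 112·exp(2·t) 2 times. Finding the integral of s(t) and using j(0) = 56: j(t) = 56·exp(2·t). Finding the antiderivative of j(t) and using a(0) = 28: a(t) = 28·exp(2·t). Using a(t) = 28·exp(2·t) and substituting t = log(4)/2, we find a = 112.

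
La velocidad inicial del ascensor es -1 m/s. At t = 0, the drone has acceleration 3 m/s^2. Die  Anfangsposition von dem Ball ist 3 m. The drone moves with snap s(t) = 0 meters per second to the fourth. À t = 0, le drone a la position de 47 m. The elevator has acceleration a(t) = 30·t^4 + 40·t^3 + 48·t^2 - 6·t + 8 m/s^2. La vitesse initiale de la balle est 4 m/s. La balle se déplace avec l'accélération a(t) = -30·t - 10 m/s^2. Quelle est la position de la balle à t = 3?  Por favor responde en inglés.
To solve this, we need to take 2 antiderivatives of our acceleration equation a(t) = -30·t - 10. Taking ∫a(t)dt and applying v(0) = 4, we find v(t) = -15·t^2 - 10·t + 4. Integrating velocity and using the initial condition x(0) = 3, we get x(t) = -5·t^3 - 5·t^2 + 4·t + 3. From the given position equation x(t) = -5·t^3 - 5·t^2 + 4·t + 3, we substitute t = 3 to get x = -165.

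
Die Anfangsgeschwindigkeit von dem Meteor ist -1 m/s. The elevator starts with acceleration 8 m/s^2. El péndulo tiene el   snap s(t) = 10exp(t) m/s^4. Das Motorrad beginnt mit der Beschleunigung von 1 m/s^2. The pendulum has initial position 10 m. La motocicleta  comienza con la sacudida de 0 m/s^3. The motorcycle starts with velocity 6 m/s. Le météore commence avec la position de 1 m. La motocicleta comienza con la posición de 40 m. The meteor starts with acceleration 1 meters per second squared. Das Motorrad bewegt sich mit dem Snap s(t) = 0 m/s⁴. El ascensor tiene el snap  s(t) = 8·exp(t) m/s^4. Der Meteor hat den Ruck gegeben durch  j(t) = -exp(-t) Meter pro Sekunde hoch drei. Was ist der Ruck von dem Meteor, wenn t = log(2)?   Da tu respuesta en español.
Usando j(t) = -exp(-t) y sustituyendo t = log(2), encontramos j = -1/2.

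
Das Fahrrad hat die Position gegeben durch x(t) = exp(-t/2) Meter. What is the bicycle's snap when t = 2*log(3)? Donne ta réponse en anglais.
To solve this, we need to take 4 derivatives of our position equation x(t) = exp(-t/2). Taking d/dt of x(t), we find v(t) = -exp(-t/2)/2. The derivative of velocity gives acceleration: a(t) = exp(-t/2)/4. Differentiating acceleration, we get jerk: j(t) = -exp(-t/2)/8. Taking d/dt of j(t), we find s(t) = exp(-t/2)/16. We have snap s(t) = exp(-t/2)/16. Substituting t = 2*log(3): s(2*log(3)) = 1/48.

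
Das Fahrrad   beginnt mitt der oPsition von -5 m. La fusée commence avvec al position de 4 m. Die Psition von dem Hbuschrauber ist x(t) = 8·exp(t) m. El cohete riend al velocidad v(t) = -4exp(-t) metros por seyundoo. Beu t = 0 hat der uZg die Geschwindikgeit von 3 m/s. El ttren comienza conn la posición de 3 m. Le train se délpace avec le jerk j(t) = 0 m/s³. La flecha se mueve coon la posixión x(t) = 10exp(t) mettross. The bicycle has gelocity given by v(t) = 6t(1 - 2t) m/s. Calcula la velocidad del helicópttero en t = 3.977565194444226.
Partiendo de la posición x(t) = 8·exp(t), tomamos 1 derivada. Tomando d/dt de x(t), encontramos v(t) = 8·exp(t). Usando v(t) = 8·exp(t) y sustituyendo t = 3.977565194444226, encontramos v = 427.095113267910.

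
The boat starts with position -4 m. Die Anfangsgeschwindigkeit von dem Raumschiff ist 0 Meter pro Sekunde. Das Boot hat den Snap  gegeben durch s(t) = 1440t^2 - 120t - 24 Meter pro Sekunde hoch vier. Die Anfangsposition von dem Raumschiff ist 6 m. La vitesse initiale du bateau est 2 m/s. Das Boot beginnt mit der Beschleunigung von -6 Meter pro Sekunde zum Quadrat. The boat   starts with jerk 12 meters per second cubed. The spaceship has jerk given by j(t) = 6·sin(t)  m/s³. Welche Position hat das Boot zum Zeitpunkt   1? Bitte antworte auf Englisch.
Starting from snap s(t) = 1440·t^2 - 120·t - 24, we take 4 integrals. Finding the integral of s(t) and using j(0) = 12: j(t) = 480·t^3 - 60·t^2 - 24·t + 12. The antiderivative of jerk is acceleration. Using a(0) = -6, we get a(t) = 120·t^4 - 20·t^3 - 12·t^2 + 12·t - 6. The integral of acceleration is velocity. Using v(0) = 2, we get v(t) = 24·t^5 - 5·t^4 - 4·t^3 + 6·t^2 - 6·t + 2. The integral of velocity is position. Using x(0) = -4, we get x(t) = 4·t^6 - t^5 - t^4 + 2·t^3 - 3·t^2 + 2·t - 4. From the given position equation x(t) = 4·t^6 - t^5 - t^4 + 2·t^3 - 3·t^2 + 2·t - 4, we substitute t = 1 to get x = -1.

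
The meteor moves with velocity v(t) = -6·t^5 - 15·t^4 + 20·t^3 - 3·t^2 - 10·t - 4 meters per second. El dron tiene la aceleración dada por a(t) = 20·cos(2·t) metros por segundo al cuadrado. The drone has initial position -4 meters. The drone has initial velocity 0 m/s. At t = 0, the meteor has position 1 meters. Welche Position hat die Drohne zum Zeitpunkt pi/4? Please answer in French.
Nous devons trouver la primitive de notre équation de l'accélération a(t) = 20·cos(2·t) 2 fois. En intégrant l'accélération et en utilisant la condition initiale v(0) = 0, nous obtenons v(t) = 10·sin(2·t). En intégrant la vitesse et en utilisant la condition initiale x(0) = -4, nous obtenons x(t) = 1 - 5·cos(2·t). En utilisant x(t) = 1 - 5·cos(2·t) et en substituant t = pi/4, nous trouvons x = 1.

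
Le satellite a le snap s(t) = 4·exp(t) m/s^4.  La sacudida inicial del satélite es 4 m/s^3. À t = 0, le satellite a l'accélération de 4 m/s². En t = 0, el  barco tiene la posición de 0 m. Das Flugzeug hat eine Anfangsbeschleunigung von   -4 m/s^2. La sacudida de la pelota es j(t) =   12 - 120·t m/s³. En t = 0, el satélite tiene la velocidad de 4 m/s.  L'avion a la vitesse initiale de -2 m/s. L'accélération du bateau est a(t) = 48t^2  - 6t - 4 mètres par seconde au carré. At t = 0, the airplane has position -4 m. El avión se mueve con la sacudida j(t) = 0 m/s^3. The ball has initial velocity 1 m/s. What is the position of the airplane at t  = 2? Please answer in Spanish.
Necesitamos integrar nuestra ecuación de la sacudida j(t) = 0 3 veces. Integrando la sacudida y usando la condición inicial a(0) = -4, obtenemos a(t) = -4. Tomando ∫a(t)dt y aplicando v(0) = -2, encontramos v(t) = -4·t - 2. Tomando ∫v(t)dt y aplicando x(0) = -4, encontramos x(t) = -2·t^2 - 2·t - 4. Usando x(t) = -2·t^2 - 2·t - 4 y sustituyendo t = 2, encontramos x = -16.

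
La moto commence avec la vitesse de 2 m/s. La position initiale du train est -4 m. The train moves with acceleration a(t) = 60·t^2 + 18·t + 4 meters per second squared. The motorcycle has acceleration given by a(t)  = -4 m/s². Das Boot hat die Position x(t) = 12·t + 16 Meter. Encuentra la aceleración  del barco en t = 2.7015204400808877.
Partiendo de la posición x(t) = 12·t + 16, tomamos 2 derivadas. Tomando d/dt de x(t), encontramos v(t) = 12. Tomando d/dt de v(t), encontramos a(t) = 0. Tenemos la aceleración a(t) = 0. Sustituyendo t = 2.7015204400808877: a(2.7015204400808877) = 0.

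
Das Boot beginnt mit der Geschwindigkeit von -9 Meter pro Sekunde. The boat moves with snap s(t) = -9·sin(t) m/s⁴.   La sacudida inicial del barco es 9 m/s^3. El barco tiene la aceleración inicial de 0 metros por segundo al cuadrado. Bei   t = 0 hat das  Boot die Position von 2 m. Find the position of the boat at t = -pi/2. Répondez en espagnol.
Partiendo del snap s(t) = -9·sin(t), tomamos 4 integrales. Tomando ∫s(t)dt y aplicando j(0) = 9, encontramos j(t) = 9·cos(t). La antiderivada de la sacudida, con a(0) = 0, da la aceleración: a(t) = 9·sin(t). Tomando ∫a(t)dt y aplicando v(0) = -9, encontramos v(t) = -9·cos(t). Integrando la velocidad y usando la condición inicial x(0) = 2, obtenemos x(t) = 2 - 9·sin(t). Usando x(t) = 2 - 9·sin(t) y sustituyendo t = -pi/2, encontramos x = 11.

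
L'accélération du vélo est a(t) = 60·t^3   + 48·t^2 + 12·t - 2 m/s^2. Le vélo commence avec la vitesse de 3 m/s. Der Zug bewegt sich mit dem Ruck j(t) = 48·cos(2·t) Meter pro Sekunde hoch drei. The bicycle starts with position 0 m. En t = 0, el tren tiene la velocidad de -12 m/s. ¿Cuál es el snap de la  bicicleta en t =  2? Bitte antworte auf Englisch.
Starting from acceleration a(t) = 60·t^3 + 48·t^2 + 12·t - 2, we take 2 derivatives. The derivative of acceleration gives jerk: j(t) = 180·t^2 + 96·t + 12. Taking d/dt of j(t), we find s(t) = 360·t + 96. We have snap s(t) = 360·t + 96. Substituting t = 2: s(2) = 816.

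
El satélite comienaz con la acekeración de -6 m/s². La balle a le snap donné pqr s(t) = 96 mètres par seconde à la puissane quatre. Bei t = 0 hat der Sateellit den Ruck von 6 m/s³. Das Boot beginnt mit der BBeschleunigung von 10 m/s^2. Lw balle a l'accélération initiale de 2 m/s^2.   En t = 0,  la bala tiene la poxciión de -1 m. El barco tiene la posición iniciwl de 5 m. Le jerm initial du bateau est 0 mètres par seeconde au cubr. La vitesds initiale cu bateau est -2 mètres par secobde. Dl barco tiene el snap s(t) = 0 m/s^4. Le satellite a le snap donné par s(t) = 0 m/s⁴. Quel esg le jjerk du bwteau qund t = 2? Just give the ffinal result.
j(2) = 0.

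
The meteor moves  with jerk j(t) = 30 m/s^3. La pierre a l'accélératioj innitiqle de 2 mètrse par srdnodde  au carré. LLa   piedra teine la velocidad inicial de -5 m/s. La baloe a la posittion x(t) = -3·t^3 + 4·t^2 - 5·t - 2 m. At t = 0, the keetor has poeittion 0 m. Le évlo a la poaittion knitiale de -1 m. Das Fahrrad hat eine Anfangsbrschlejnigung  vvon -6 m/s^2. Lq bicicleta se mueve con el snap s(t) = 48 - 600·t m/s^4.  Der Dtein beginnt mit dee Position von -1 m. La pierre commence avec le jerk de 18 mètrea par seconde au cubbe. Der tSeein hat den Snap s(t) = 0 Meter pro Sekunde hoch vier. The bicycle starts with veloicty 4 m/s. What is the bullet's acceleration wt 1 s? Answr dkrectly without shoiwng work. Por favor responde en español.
La respuesta es -10.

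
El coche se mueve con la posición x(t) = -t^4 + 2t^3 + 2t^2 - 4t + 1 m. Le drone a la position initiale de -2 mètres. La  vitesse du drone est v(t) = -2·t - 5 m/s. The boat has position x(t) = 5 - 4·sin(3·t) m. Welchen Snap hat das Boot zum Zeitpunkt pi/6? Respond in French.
En partant de la position x(t) = 5 - 4·sin(3·t), nous prenons 4 dérivées. En dérivant la position, nous obtenons la vitesse: v(t) = -12·cos(3·t). En dérivant la vitesse, nous obtenons l'accélération: a(t) = 36·sin(3·t). En dérivant l'accélération, nous obtenons le jerk: j(t) = 108·cos(3·t). La dérivée du jerk donne le snap: s(t) = -324·sin(3·t). En utilisant s(t) = -324·sin(3·t) et en substituant t = pi/6, nous trouvons s = -324.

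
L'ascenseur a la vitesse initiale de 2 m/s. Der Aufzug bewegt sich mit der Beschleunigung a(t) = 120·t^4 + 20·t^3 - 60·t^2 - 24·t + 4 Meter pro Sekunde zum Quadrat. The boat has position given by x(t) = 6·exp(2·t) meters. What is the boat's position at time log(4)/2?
We have position x(t) = 6·exp(2·t). Substituting t = log(4)/2: x(log(4)/2) = 24.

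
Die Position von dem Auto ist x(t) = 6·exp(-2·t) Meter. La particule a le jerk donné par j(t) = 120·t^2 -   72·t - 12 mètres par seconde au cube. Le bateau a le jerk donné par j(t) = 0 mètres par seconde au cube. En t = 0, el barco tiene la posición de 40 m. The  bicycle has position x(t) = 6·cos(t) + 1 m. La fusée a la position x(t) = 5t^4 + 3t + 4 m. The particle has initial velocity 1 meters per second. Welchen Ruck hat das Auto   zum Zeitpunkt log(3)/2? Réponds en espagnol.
Para resolver esto, necesitamos tomar 3 derivadas de nuestra ecuación de la posición x(t) = 6·exp(-2·t). Tomando d/dt de x(t), encontramos v(t) = -12·exp(-2·t). La derivada de la velocidad da la aceleración: a(t) = 24·exp(-2·t). La derivada de la aceleración da la sacudida: j(t) = -48·exp(-2·t). Usando j(t) = -48·exp(-2·t) y sustituyendo t = log(3)/2, encontramos j = -16.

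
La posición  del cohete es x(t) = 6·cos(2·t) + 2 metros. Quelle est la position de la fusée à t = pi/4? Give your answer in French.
En utilisant x(t) = 6·cos(2·t) + 2 et en substituant t = pi/4, nous trouvons x = 2.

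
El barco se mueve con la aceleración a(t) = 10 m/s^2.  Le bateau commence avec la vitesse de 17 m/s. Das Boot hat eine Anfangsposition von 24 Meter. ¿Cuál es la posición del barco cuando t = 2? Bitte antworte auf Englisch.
Starting from acceleration a(t) = 10, we take 2 integrals. Finding the integral of a(t) and using v(0) = 17: v(t) = 10·t + 17. The integral of velocity, with x(0) = 24, gives position: x(t) = 5·t^2 + 17·t + 24. We have position x(t) = 5·t^2 + 17·t + 24. Substituting t = 2: x(2) = 78.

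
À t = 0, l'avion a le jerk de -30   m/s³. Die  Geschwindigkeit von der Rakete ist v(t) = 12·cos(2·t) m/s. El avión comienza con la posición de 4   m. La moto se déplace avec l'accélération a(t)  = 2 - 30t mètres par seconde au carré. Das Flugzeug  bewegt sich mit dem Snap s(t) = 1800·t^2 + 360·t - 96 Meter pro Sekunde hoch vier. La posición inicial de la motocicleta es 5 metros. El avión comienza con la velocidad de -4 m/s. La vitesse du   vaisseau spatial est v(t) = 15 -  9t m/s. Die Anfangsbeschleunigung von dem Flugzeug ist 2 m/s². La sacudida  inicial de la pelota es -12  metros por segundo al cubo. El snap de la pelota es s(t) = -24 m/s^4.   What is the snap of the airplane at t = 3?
Using s(t) = 1800·t^2 + 360·t - 96 and substituting t = 3, we find s = 17184.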